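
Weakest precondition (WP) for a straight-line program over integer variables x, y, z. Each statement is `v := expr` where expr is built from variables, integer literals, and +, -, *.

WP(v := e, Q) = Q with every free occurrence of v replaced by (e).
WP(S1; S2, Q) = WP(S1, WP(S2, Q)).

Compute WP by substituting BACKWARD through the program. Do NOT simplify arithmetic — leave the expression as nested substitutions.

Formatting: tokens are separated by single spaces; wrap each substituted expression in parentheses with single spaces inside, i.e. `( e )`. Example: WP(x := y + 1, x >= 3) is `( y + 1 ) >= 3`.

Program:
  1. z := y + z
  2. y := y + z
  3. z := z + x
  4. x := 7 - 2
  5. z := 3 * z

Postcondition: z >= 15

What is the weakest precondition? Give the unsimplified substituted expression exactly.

post: z >= 15
stmt 5: z := 3 * z  -- replace 1 occurrence(s) of z with (3 * z)
  => ( 3 * z ) >= 15
stmt 4: x := 7 - 2  -- replace 0 occurrence(s) of x with (7 - 2)
  => ( 3 * z ) >= 15
stmt 3: z := z + x  -- replace 1 occurrence(s) of z with (z + x)
  => ( 3 * ( z + x ) ) >= 15
stmt 2: y := y + z  -- replace 0 occurrence(s) of y with (y + z)
  => ( 3 * ( z + x ) ) >= 15
stmt 1: z := y + z  -- replace 1 occurrence(s) of z with (y + z)
  => ( 3 * ( ( y + z ) + x ) ) >= 15

Answer: ( 3 * ( ( y + z ) + x ) ) >= 15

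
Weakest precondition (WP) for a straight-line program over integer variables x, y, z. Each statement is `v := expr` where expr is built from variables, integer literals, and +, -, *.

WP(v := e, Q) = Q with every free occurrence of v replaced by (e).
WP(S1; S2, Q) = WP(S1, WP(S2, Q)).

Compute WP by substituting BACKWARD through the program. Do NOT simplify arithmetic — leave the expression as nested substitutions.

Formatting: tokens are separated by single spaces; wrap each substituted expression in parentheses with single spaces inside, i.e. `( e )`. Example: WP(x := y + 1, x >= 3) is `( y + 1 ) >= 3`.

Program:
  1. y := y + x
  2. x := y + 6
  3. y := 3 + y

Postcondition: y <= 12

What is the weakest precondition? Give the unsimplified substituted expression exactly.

post: y <= 12
stmt 3: y := 3 + y  -- replace 1 occurrence(s) of y with (3 + y)
  => ( 3 + y ) <= 12
stmt 2: x := y + 6  -- replace 0 occurrence(s) of x with (y + 6)
  => ( 3 + y ) <= 12
stmt 1: y := y + x  -- replace 1 occurrence(s) of y with (y + x)
  => ( 3 + ( y + x ) ) <= 12

Answer: ( 3 + ( y + x ) ) <= 12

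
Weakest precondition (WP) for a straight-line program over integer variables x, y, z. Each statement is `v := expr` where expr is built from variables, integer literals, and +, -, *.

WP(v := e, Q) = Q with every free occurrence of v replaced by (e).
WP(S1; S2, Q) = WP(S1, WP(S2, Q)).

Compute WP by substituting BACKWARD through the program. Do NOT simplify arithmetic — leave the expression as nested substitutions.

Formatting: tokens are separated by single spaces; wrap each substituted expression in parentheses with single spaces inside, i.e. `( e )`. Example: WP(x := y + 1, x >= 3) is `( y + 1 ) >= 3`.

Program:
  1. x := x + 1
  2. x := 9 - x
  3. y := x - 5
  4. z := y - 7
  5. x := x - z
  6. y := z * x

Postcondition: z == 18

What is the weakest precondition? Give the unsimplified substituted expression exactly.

Answer: ( ( ( 9 - ( x + 1 ) ) - 5 ) - 7 ) == 18

Derivation:
post: z == 18
stmt 6: y := z * x  -- replace 0 occurrence(s) of y with (z * x)
  => z == 18
stmt 5: x := x - z  -- replace 0 occurrence(s) of x with (x - z)
  => z == 18
stmt 4: z := y - 7  -- replace 1 occurrence(s) of z with (y - 7)
  => ( y - 7 ) == 18
stmt 3: y := x - 5  -- replace 1 occurrence(s) of y with (x - 5)
  => ( ( x - 5 ) - 7 ) == 18
stmt 2: x := 9 - x  -- replace 1 occurrence(s) of x with (9 - x)
  => ( ( ( 9 - x ) - 5 ) - 7 ) == 18
stmt 1: x := x + 1  -- replace 1 occurrence(s) of x with (x + 1)
  => ( ( ( 9 - ( x + 1 ) ) - 5 ) - 7 ) == 18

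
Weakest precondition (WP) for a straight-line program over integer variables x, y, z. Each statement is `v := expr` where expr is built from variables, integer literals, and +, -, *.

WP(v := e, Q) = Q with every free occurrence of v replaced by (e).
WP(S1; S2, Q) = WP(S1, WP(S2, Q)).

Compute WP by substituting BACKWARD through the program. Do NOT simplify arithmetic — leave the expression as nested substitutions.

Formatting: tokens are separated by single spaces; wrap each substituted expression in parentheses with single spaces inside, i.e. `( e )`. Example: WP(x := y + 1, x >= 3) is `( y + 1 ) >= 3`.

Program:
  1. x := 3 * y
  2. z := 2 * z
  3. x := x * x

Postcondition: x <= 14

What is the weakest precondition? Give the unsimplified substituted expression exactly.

Answer: ( ( 3 * y ) * ( 3 * y ) ) <= 14

Derivation:
post: x <= 14
stmt 3: x := x * x  -- replace 1 occurrence(s) of x with (x * x)
  => ( x * x ) <= 14
stmt 2: z := 2 * z  -- replace 0 occurrence(s) of z with (2 * z)
  => ( x * x ) <= 14
stmt 1: x := 3 * y  -- replace 2 occurrence(s) of x with (3 * y)
  => ( ( 3 * y ) * ( 3 * y ) ) <= 14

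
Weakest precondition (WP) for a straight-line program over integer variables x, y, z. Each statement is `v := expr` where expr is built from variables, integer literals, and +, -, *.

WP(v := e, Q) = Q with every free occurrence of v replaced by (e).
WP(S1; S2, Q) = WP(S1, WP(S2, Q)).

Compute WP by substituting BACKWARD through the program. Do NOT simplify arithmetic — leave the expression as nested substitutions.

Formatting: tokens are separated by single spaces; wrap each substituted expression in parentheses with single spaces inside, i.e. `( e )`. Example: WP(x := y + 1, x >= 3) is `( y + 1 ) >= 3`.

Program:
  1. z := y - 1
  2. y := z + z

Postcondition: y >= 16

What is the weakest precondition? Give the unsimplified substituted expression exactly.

post: y >= 16
stmt 2: y := z + z  -- replace 1 occurrence(s) of y with (z + z)
  => ( z + z ) >= 16
stmt 1: z := y - 1  -- replace 2 occurrence(s) of z with (y - 1)
  => ( ( y - 1 ) + ( y - 1 ) ) >= 16

Answer: ( ( y - 1 ) + ( y - 1 ) ) >= 16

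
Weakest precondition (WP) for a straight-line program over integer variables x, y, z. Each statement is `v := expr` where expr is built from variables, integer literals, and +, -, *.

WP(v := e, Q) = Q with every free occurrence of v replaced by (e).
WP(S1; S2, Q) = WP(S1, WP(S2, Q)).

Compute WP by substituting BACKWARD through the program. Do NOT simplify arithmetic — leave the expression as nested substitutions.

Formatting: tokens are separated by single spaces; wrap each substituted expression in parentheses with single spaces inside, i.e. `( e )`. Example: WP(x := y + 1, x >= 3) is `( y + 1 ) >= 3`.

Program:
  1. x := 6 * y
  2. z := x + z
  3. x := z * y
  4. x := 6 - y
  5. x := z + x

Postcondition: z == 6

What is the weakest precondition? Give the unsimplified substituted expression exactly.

Answer: ( ( 6 * y ) + z ) == 6

Derivation:
post: z == 6
stmt 5: x := z + x  -- replace 0 occurrence(s) of x with (z + x)
  => z == 6
stmt 4: x := 6 - y  -- replace 0 occurrence(s) of x with (6 - y)
  => z == 6
stmt 3: x := z * y  -- replace 0 occurrence(s) of x with (z * y)
  => z == 6
stmt 2: z := x + z  -- replace 1 occurrence(s) of z with (x + z)
  => ( x + z ) == 6
stmt 1: x := 6 * y  -- replace 1 occurrence(s) of x with (6 * y)
  => ( ( 6 * y ) + z ) == 6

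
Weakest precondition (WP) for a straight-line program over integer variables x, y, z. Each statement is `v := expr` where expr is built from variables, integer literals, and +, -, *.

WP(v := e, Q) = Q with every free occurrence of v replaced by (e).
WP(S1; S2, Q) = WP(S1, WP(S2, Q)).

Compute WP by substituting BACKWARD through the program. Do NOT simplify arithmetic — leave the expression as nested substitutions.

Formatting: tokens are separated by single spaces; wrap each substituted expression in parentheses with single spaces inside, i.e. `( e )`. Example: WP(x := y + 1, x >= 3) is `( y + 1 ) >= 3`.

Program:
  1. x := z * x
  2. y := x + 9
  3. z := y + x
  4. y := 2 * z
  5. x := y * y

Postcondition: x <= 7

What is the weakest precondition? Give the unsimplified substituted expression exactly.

Answer: ( ( 2 * ( ( ( z * x ) + 9 ) + ( z * x ) ) ) * ( 2 * ( ( ( z * x ) + 9 ) + ( z * x ) ) ) ) <= 7

Derivation:
post: x <= 7
stmt 5: x := y * y  -- replace 1 occurrence(s) of x with (y * y)
  => ( y * y ) <= 7
stmt 4: y := 2 * z  -- replace 2 occurrence(s) of y with (2 * z)
  => ( ( 2 * z ) * ( 2 * z ) ) <= 7
stmt 3: z := y + x  -- replace 2 occurrence(s) of z with (y + x)
  => ( ( 2 * ( y + x ) ) * ( 2 * ( y + x ) ) ) <= 7
stmt 2: y := x + 9  -- replace 2 occurrence(s) of y with (x + 9)
  => ( ( 2 * ( ( x + 9 ) + x ) ) * ( 2 * ( ( x + 9 ) + x ) ) ) <= 7
stmt 1: x := z * x  -- replace 4 occurrence(s) of x with (z * x)
  => ( ( 2 * ( ( ( z * x ) + 9 ) + ( z * x ) ) ) * ( 2 * ( ( ( z * x ) + 9 ) + ( z * x ) ) ) ) <= 7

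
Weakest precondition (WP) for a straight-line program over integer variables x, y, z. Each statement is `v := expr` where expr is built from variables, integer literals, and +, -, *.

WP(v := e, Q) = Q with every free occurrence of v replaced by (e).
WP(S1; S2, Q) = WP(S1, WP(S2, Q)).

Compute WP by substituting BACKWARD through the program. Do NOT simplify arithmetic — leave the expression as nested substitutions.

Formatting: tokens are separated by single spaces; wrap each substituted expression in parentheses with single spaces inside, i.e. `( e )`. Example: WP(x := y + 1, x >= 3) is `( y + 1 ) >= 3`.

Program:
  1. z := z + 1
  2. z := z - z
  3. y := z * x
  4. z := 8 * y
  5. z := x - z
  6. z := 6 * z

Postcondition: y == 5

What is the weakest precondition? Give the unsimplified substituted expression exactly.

Answer: ( ( ( z + 1 ) - ( z + 1 ) ) * x ) == 5

Derivation:
post: y == 5
stmt 6: z := 6 * z  -- replace 0 occurrence(s) of z with (6 * z)
  => y == 5
stmt 5: z := x - z  -- replace 0 occurrence(s) of z with (x - z)
  => y == 5
stmt 4: z := 8 * y  -- replace 0 occurrence(s) of z with (8 * y)
  => y == 5
stmt 3: y := z * x  -- replace 1 occurrence(s) of y with (z * x)
  => ( z * x ) == 5
stmt 2: z := z - z  -- replace 1 occurrence(s) of z with (z - z)
  => ( ( z - z ) * x ) == 5
stmt 1: z := z + 1  -- replace 2 occurrence(s) of z with (z + 1)
  => ( ( ( z + 1 ) - ( z + 1 ) ) * x ) == 5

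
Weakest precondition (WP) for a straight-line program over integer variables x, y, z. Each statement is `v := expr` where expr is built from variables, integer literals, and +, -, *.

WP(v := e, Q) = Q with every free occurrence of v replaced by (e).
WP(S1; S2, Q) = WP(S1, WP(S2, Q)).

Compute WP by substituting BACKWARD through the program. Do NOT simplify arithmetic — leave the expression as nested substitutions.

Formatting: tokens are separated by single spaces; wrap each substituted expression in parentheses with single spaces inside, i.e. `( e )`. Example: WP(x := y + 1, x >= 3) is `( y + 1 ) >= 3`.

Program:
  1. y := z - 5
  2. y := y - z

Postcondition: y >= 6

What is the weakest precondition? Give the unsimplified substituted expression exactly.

Answer: ( ( z - 5 ) - z ) >= 6

Derivation:
post: y >= 6
stmt 2: y := y - z  -- replace 1 occurrence(s) of y with (y - z)
  => ( y - z ) >= 6
stmt 1: y := z - 5  -- replace 1 occurrence(s) of y with (z - 5)
  => ( ( z - 5 ) - z ) >= 6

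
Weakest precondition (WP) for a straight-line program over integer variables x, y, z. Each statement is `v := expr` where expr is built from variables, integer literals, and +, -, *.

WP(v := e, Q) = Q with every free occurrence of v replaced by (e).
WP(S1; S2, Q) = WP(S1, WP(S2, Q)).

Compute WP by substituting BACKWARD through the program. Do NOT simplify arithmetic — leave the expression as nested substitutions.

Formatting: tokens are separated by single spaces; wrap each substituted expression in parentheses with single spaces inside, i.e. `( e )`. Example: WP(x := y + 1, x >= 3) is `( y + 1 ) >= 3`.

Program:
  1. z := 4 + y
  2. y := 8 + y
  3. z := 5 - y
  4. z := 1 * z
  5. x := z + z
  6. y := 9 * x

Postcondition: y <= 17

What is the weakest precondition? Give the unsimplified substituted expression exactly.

Answer: ( 9 * ( ( 1 * ( 5 - ( 8 + y ) ) ) + ( 1 * ( 5 - ( 8 + y ) ) ) ) ) <= 17

Derivation:
post: y <= 17
stmt 6: y := 9 * x  -- replace 1 occurrence(s) of y with (9 * x)
  => ( 9 * x ) <= 17
stmt 5: x := z + z  -- replace 1 occurrence(s) of x with (z + z)
  => ( 9 * ( z + z ) ) <= 17
stmt 4: z := 1 * z  -- replace 2 occurrence(s) of z with (1 * z)
  => ( 9 * ( ( 1 * z ) + ( 1 * z ) ) ) <= 17
stmt 3: z := 5 - y  -- replace 2 occurrence(s) of z with (5 - y)
  => ( 9 * ( ( 1 * ( 5 - y ) ) + ( 1 * ( 5 - y ) ) ) ) <= 17
stmt 2: y := 8 + y  -- replace 2 occurrence(s) of y with (8 + y)
  => ( 9 * ( ( 1 * ( 5 - ( 8 + y ) ) ) + ( 1 * ( 5 - ( 8 + y ) ) ) ) ) <= 17
stmt 1: z := 4 + y  -- replace 0 occurrence(s) of z with (4 + y)
  => ( 9 * ( ( 1 * ( 5 - ( 8 + y ) ) ) + ( 1 * ( 5 - ( 8 + y ) ) ) ) ) <= 17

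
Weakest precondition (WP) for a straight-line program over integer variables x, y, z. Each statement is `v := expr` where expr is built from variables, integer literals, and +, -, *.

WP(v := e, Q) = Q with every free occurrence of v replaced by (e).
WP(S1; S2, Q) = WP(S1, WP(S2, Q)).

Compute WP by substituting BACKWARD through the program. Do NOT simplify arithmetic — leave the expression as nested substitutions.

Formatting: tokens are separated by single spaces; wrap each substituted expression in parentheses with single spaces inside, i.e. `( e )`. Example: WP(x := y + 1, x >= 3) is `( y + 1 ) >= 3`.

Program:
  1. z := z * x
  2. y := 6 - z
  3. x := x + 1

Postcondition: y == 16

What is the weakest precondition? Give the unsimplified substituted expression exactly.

post: y == 16
stmt 3: x := x + 1  -- replace 0 occurrence(s) of x with (x + 1)
  => y == 16
stmt 2: y := 6 - z  -- replace 1 occurrence(s) of y with (6 - z)
  => ( 6 - z ) == 16
stmt 1: z := z * x  -- replace 1 occurrence(s) of z with (z * x)
  => ( 6 - ( z * x ) ) == 16

Answer: ( 6 - ( z * x ) ) == 16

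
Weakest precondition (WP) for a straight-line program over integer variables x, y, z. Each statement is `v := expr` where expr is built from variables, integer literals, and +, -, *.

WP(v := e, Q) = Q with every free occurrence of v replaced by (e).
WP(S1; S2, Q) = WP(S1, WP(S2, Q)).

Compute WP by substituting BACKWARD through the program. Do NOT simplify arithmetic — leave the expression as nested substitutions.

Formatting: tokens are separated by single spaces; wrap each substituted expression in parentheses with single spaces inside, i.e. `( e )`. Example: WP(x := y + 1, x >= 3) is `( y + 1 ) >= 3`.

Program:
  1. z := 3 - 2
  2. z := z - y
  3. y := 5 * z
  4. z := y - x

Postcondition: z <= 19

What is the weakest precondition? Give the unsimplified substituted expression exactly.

post: z <= 19
stmt 4: z := y - x  -- replace 1 occurrence(s) of z with (y - x)
  => ( y - x ) <= 19
stmt 3: y := 5 * z  -- replace 1 occurrence(s) of y with (5 * z)
  => ( ( 5 * z ) - x ) <= 19
stmt 2: z := z - y  -- replace 1 occurrence(s) of z with (z - y)
  => ( ( 5 * ( z - y ) ) - x ) <= 19
stmt 1: z := 3 - 2  -- replace 1 occurrence(s) of z with (3 - 2)
  => ( ( 5 * ( ( 3 - 2 ) - y ) ) - x ) <= 19

Answer: ( ( 5 * ( ( 3 - 2 ) - y ) ) - x ) <= 19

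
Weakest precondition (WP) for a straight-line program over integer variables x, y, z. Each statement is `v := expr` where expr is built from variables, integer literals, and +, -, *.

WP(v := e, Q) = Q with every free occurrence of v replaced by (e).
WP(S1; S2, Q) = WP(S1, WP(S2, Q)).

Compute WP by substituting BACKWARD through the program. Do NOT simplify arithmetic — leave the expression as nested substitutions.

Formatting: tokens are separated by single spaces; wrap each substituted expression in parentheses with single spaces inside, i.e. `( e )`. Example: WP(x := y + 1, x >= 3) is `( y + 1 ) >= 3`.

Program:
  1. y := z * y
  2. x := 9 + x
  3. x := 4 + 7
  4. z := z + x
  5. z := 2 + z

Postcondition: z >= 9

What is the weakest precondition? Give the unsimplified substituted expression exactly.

Answer: ( 2 + ( z + ( 4 + 7 ) ) ) >= 9

Derivation:
post: z >= 9
stmt 5: z := 2 + z  -- replace 1 occurrence(s) of z with (2 + z)
  => ( 2 + z ) >= 9
stmt 4: z := z + x  -- replace 1 occurrence(s) of z with (z + x)
  => ( 2 + ( z + x ) ) >= 9
stmt 3: x := 4 + 7  -- replace 1 occurrence(s) of x with (4 + 7)
  => ( 2 + ( z + ( 4 + 7 ) ) ) >= 9
stmt 2: x := 9 + x  -- replace 0 occurrence(s) of x with (9 + x)
  => ( 2 + ( z + ( 4 + 7 ) ) ) >= 9
stmt 1: y := z * y  -- replace 0 occurrence(s) of y with (z * y)
  => ( 2 + ( z + ( 4 + 7 ) ) ) >= 9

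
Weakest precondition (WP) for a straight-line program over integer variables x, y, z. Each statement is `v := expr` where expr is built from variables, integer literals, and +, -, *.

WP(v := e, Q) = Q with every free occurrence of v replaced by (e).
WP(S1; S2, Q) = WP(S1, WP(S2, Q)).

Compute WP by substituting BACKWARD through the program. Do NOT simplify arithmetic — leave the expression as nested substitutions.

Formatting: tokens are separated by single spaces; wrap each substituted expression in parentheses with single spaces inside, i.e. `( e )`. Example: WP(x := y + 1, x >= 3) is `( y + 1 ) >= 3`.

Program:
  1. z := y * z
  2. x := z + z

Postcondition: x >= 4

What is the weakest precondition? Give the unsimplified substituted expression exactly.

Answer: ( ( y * z ) + ( y * z ) ) >= 4

Derivation:
post: x >= 4
stmt 2: x := z + z  -- replace 1 occurrence(s) of x with (z + z)
  => ( z + z ) >= 4
stmt 1: z := y * z  -- replace 2 occurrence(s) of z with (y * z)
  => ( ( y * z ) + ( y * z ) ) >= 4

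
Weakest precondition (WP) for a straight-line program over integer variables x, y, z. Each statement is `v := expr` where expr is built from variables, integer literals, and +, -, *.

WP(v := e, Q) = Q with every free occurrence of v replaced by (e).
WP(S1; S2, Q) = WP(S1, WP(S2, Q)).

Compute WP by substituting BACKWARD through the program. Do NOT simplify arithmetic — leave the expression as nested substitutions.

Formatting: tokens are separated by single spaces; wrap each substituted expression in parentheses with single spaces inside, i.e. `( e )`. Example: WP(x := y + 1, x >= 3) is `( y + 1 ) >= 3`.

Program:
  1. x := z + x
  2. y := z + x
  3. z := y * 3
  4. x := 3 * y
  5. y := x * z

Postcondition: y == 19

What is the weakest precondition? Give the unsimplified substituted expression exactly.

post: y == 19
stmt 5: y := x * z  -- replace 1 occurrence(s) of y with (x * z)
  => ( x * z ) == 19
stmt 4: x := 3 * y  -- replace 1 occurrence(s) of x with (3 * y)
  => ( ( 3 * y ) * z ) == 19
stmt 3: z := y * 3  -- replace 1 occurrence(s) of z with (y * 3)
  => ( ( 3 * y ) * ( y * 3 ) ) == 19
stmt 2: y := z + x  -- replace 2 occurrence(s) of y with (z + x)
  => ( ( 3 * ( z + x ) ) * ( ( z + x ) * 3 ) ) == 19
stmt 1: x := z + x  -- replace 2 occurrence(s) of x with (z + x)
  => ( ( 3 * ( z + ( z + x ) ) ) * ( ( z + ( z + x ) ) * 3 ) ) == 19

Answer: ( ( 3 * ( z + ( z + x ) ) ) * ( ( z + ( z + x ) ) * 3 ) ) == 19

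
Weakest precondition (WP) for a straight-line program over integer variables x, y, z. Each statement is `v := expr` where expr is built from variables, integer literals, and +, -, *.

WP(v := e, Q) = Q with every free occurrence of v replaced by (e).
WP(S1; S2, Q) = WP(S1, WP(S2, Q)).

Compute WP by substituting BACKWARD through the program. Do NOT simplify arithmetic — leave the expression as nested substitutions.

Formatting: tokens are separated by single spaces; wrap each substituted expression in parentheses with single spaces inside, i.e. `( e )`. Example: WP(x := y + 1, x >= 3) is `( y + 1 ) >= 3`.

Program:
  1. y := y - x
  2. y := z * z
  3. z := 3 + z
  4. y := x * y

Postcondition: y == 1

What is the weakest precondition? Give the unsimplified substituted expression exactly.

Answer: ( x * ( z * z ) ) == 1

Derivation:
post: y == 1
stmt 4: y := x * y  -- replace 1 occurrence(s) of y with (x * y)
  => ( x * y ) == 1
stmt 3: z := 3 + z  -- replace 0 occurrence(s) of z with (3 + z)
  => ( x * y ) == 1
stmt 2: y := z * z  -- replace 1 occurrence(s) of y with (z * z)
  => ( x * ( z * z ) ) == 1
stmt 1: y := y - x  -- replace 0 occurrence(s) of y with (y - x)
  => ( x * ( z * z ) ) == 1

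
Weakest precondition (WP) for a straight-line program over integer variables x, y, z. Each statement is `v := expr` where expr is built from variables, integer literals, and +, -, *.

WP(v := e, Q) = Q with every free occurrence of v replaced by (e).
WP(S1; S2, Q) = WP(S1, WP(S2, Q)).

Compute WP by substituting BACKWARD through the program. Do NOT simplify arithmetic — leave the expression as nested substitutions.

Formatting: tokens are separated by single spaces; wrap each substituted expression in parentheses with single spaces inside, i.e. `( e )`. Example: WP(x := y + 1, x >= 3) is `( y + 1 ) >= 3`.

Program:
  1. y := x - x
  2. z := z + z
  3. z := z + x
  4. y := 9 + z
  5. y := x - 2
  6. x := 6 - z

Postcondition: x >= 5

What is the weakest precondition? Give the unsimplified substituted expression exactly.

post: x >= 5
stmt 6: x := 6 - z  -- replace 1 occurrence(s) of x with (6 - z)
  => ( 6 - z ) >= 5
stmt 5: y := x - 2  -- replace 0 occurrence(s) of y with (x - 2)
  => ( 6 - z ) >= 5
stmt 4: y := 9 + z  -- replace 0 occurrence(s) of y with (9 + z)
  => ( 6 - z ) >= 5
stmt 3: z := z + x  -- replace 1 occurrence(s) of z with (z + x)
  => ( 6 - ( z + x ) ) >= 5
stmt 2: z := z + z  -- replace 1 occurrence(s) of z with (z + z)
  => ( 6 - ( ( z + z ) + x ) ) >= 5
stmt 1: y := x - x  -- replace 0 occurrence(s) of y with (x - x)
  => ( 6 - ( ( z + z ) + x ) ) >= 5

Answer: ( 6 - ( ( z + z ) + x ) ) >= 5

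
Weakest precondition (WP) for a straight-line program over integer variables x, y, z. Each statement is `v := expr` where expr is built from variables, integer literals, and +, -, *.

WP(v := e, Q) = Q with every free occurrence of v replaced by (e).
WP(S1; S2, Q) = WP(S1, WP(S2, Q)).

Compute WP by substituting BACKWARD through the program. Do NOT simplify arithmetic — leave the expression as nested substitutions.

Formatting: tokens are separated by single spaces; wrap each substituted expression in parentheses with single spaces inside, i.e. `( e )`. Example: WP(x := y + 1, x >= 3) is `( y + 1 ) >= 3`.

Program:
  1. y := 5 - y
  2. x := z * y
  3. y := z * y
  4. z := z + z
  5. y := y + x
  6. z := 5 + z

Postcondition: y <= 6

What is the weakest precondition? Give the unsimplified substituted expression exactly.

post: y <= 6
stmt 6: z := 5 + z  -- replace 0 occurrence(s) of z with (5 + z)
  => y <= 6
stmt 5: y := y + x  -- replace 1 occurrence(s) of y with (y + x)
  => ( y + x ) <= 6
stmt 4: z := z + z  -- replace 0 occurrence(s) of z with (z + z)
  => ( y + x ) <= 6
stmt 3: y := z * y  -- replace 1 occurrence(s) of y with (z * y)
  => ( ( z * y ) + x ) <= 6
stmt 2: x := z * y  -- replace 1 occurrence(s) of x with (z * y)
  => ( ( z * y ) + ( z * y ) ) <= 6
stmt 1: y := 5 - y  -- replace 2 occurrence(s) of y with (5 - y)
  => ( ( z * ( 5 - y ) ) + ( z * ( 5 - y ) ) ) <= 6

Answer: ( ( z * ( 5 - y ) ) + ( z * ( 5 - y ) ) ) <= 6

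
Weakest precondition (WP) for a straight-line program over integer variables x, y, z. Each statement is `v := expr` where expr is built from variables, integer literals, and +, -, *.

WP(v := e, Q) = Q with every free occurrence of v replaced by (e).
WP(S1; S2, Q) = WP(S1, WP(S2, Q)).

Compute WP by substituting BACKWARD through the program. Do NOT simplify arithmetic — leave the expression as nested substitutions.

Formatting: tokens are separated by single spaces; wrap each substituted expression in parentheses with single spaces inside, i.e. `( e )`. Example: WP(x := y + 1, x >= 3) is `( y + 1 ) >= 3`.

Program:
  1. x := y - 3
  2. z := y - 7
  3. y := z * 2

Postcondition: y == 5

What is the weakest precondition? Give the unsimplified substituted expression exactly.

post: y == 5
stmt 3: y := z * 2  -- replace 1 occurrence(s) of y with (z * 2)
  => ( z * 2 ) == 5
stmt 2: z := y - 7  -- replace 1 occurrence(s) of z with (y - 7)
  => ( ( y - 7 ) * 2 ) == 5
stmt 1: x := y - 3  -- replace 0 occurrence(s) of x with (y - 3)
  => ( ( y - 7 ) * 2 ) == 5

Answer: ( ( y - 7 ) * 2 ) == 5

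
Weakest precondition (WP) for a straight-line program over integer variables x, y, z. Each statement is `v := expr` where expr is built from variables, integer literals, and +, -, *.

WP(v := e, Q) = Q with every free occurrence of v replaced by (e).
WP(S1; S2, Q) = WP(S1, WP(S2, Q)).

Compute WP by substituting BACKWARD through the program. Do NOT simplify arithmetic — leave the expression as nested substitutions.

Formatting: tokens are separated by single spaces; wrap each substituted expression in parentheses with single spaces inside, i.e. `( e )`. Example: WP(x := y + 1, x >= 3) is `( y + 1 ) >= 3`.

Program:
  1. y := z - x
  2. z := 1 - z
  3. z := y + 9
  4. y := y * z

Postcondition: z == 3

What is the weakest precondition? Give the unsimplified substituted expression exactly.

Answer: ( ( z - x ) + 9 ) == 3

Derivation:
post: z == 3
stmt 4: y := y * z  -- replace 0 occurrence(s) of y with (y * z)
  => z == 3
stmt 3: z := y + 9  -- replace 1 occurrence(s) of z with (y + 9)
  => ( y + 9 ) == 3
stmt 2: z := 1 - z  -- replace 0 occurrence(s) of z with (1 - z)
  => ( y + 9 ) == 3
stmt 1: y := z - x  -- replace 1 occurrence(s) of y with (z - x)
  => ( ( z - x ) + 9 ) == 3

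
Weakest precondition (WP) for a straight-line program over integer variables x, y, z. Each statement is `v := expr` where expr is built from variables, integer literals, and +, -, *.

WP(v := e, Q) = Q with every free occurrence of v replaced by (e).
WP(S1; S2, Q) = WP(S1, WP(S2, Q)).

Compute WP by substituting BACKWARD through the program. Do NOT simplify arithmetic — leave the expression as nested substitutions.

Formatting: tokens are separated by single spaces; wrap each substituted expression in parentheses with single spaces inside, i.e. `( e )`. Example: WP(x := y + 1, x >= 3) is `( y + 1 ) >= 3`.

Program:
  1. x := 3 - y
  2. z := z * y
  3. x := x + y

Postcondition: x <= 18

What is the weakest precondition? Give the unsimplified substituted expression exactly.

post: x <= 18
stmt 3: x := x + y  -- replace 1 occurrence(s) of x with (x + y)
  => ( x + y ) <= 18
stmt 2: z := z * y  -- replace 0 occurrence(s) of z with (z * y)
  => ( x + y ) <= 18
stmt 1: x := 3 - y  -- replace 1 occurrence(s) of x with (3 - y)
  => ( ( 3 - y ) + y ) <= 18

Answer: ( ( 3 - y ) + y ) <= 18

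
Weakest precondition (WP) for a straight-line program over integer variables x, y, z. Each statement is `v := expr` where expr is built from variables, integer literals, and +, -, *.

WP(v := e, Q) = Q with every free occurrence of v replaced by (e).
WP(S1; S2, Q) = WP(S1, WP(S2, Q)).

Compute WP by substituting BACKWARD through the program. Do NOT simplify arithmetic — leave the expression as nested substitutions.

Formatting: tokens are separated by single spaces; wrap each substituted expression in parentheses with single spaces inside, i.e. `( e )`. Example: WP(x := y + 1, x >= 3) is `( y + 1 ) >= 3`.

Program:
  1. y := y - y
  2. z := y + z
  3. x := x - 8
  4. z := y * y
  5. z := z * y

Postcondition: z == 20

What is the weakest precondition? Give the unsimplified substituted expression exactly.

post: z == 20
stmt 5: z := z * y  -- replace 1 occurrence(s) of z with (z * y)
  => ( z * y ) == 20
stmt 4: z := y * y  -- replace 1 occurrence(s) of z with (y * y)
  => ( ( y * y ) * y ) == 20
stmt 3: x := x - 8  -- replace 0 occurrence(s) of x with (x - 8)
  => ( ( y * y ) * y ) == 20
stmt 2: z := y + z  -- replace 0 occurrence(s) of z with (y + z)
  => ( ( y * y ) * y ) == 20
stmt 1: y := y - y  -- replace 3 occurrence(s) of y with (y - y)
  => ( ( ( y - y ) * ( y - y ) ) * ( y - y ) ) == 20

Answer: ( ( ( y - y ) * ( y - y ) ) * ( y - y ) ) == 20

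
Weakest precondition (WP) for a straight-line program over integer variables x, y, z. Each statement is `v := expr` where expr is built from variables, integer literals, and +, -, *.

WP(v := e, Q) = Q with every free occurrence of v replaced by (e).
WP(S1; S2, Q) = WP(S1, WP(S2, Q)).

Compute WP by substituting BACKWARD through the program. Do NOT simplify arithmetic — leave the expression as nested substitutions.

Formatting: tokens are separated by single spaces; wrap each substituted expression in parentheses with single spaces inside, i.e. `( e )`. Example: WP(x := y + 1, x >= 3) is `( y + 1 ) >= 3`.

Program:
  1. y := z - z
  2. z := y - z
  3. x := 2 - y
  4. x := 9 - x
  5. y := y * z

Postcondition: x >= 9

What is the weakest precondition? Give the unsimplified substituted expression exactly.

Answer: ( 9 - ( 2 - ( z - z ) ) ) >= 9

Derivation:
post: x >= 9
stmt 5: y := y * z  -- replace 0 occurrence(s) of y with (y * z)
  => x >= 9
stmt 4: x := 9 - x  -- replace 1 occurrence(s) of x with (9 - x)
  => ( 9 - x ) >= 9
stmt 3: x := 2 - y  -- replace 1 occurrence(s) of x with (2 - y)
  => ( 9 - ( 2 - y ) ) >= 9
stmt 2: z := y - z  -- replace 0 occurrence(s) of z with (y - z)
  => ( 9 - ( 2 - y ) ) >= 9
stmt 1: y := z - z  -- replace 1 occurrence(s) of y with (z - z)
  => ( 9 - ( 2 - ( z - z ) ) ) >= 9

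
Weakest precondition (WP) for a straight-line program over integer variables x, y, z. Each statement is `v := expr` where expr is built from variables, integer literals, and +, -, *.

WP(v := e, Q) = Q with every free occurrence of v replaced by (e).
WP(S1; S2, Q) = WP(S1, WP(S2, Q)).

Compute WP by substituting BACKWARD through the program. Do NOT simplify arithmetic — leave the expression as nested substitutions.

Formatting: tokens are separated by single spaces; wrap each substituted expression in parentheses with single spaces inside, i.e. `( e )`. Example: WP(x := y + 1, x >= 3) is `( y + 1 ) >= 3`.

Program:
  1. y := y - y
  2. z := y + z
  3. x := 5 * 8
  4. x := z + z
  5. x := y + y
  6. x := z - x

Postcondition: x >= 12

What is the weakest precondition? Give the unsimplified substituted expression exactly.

Answer: ( ( ( y - y ) + z ) - ( ( y - y ) + ( y - y ) ) ) >= 12

Derivation:
post: x >= 12
stmt 6: x := z - x  -- replace 1 occurrence(s) of x with (z - x)
  => ( z - x ) >= 12
stmt 5: x := y + y  -- replace 1 occurrence(s) of x with (y + y)
  => ( z - ( y + y ) ) >= 12
stmt 4: x := z + z  -- replace 0 occurrence(s) of x with (z + z)
  => ( z - ( y + y ) ) >= 12
stmt 3: x := 5 * 8  -- replace 0 occurrence(s) of x with (5 * 8)
  => ( z - ( y + y ) ) >= 12
stmt 2: z := y + z  -- replace 1 occurrence(s) of z with (y + z)
  => ( ( y + z ) - ( y + y ) ) >= 12
stmt 1: y := y - y  -- replace 3 occurrence(s) of y with (y - y)
  => ( ( ( y - y ) + z ) - ( ( y - y ) + ( y - y ) ) ) >= 12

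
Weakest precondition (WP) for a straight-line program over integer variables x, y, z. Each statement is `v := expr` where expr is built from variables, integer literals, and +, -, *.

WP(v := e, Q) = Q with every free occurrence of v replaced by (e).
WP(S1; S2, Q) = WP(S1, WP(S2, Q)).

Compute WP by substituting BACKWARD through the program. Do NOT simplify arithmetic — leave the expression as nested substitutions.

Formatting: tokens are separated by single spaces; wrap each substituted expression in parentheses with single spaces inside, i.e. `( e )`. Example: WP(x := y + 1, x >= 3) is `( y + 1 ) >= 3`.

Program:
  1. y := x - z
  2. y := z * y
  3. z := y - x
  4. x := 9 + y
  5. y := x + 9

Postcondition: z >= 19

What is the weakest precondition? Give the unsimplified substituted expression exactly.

post: z >= 19
stmt 5: y := x + 9  -- replace 0 occurrence(s) of y with (x + 9)
  => z >= 19
stmt 4: x := 9 + y  -- replace 0 occurrence(s) of x with (9 + y)
  => z >= 19
stmt 3: z := y - x  -- replace 1 occurrence(s) of z with (y - x)
  => ( y - x ) >= 19
stmt 2: y := z * y  -- replace 1 occurrence(s) of y with (z * y)
  => ( ( z * y ) - x ) >= 19
stmt 1: y := x - z  -- replace 1 occurrence(s) of y with (x - z)
  => ( ( z * ( x - z ) ) - x ) >= 19

Answer: ( ( z * ( x - z ) ) - x ) >= 19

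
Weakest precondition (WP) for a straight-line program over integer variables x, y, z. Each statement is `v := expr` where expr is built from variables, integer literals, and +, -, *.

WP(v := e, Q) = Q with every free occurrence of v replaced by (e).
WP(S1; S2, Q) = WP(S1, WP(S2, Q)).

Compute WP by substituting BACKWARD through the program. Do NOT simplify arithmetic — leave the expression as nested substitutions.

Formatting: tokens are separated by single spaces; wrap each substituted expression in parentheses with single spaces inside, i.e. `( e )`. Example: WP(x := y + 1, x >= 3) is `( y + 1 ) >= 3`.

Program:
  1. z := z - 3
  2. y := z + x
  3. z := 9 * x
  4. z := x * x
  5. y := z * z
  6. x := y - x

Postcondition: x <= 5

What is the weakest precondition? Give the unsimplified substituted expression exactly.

Answer: ( ( ( x * x ) * ( x * x ) ) - x ) <= 5

Derivation:
post: x <= 5
stmt 6: x := y - x  -- replace 1 occurrence(s) of x with (y - x)
  => ( y - x ) <= 5
stmt 5: y := z * z  -- replace 1 occurrence(s) of y with (z * z)
  => ( ( z * z ) - x ) <= 5
stmt 4: z := x * x  -- replace 2 occurrence(s) of z with (x * x)
  => ( ( ( x * x ) * ( x * x ) ) - x ) <= 5
stmt 3: z := 9 * x  -- replace 0 occurrence(s) of z with (9 * x)
  => ( ( ( x * x ) * ( x * x ) ) - x ) <= 5
stmt 2: y := z + x  -- replace 0 occurrence(s) of y with (z + x)
  => ( ( ( x * x ) * ( x * x ) ) - x ) <= 5
stmt 1: z := z - 3  -- replace 0 occurrence(s) of z with (z - 3)
  => ( ( ( x * x ) * ( x * x ) ) - x ) <= 5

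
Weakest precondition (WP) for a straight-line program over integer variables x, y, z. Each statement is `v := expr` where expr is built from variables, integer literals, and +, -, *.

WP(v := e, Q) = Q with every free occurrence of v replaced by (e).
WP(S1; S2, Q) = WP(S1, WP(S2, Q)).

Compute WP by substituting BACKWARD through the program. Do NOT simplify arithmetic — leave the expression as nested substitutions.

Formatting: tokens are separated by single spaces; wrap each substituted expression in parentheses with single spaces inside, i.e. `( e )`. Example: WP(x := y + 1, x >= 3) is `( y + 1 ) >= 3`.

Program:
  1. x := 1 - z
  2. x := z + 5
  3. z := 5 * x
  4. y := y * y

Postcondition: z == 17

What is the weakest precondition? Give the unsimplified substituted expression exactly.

Answer: ( 5 * ( z + 5 ) ) == 17

Derivation:
post: z == 17
stmt 4: y := y * y  -- replace 0 occurrence(s) of y with (y * y)
  => z == 17
stmt 3: z := 5 * x  -- replace 1 occurrence(s) of z with (5 * x)
  => ( 5 * x ) == 17
stmt 2: x := z + 5  -- replace 1 occurrence(s) of x with (z + 5)
  => ( 5 * ( z + 5 ) ) == 17
stmt 1: x := 1 - z  -- replace 0 occurrence(s) of x with (1 - z)
  => ( 5 * ( z + 5 ) ) == 17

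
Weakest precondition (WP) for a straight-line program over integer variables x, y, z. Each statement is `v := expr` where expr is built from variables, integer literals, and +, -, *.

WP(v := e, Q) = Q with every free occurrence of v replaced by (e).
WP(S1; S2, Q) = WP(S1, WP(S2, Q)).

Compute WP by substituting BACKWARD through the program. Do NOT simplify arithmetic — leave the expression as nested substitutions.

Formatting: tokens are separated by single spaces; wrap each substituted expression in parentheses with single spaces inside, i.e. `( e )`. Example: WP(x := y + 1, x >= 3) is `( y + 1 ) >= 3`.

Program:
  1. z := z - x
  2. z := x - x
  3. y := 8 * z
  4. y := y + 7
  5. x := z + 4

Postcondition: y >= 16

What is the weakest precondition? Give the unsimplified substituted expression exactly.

Answer: ( ( 8 * ( x - x ) ) + 7 ) >= 16

Derivation:
post: y >= 16
stmt 5: x := z + 4  -- replace 0 occurrence(s) of x with (z + 4)
  => y >= 16
stmt 4: y := y + 7  -- replace 1 occurrence(s) of y with (y + 7)
  => ( y + 7 ) >= 16
stmt 3: y := 8 * z  -- replace 1 occurrence(s) of y with (8 * z)
  => ( ( 8 * z ) + 7 ) >= 16
stmt 2: z := x - x  -- replace 1 occurrence(s) of z with (x - x)
  => ( ( 8 * ( x - x ) ) + 7 ) >= 16
stmt 1: z := z - x  -- replace 0 occurrence(s) of z with (z - x)
  => ( ( 8 * ( x - x ) ) + 7 ) >= 16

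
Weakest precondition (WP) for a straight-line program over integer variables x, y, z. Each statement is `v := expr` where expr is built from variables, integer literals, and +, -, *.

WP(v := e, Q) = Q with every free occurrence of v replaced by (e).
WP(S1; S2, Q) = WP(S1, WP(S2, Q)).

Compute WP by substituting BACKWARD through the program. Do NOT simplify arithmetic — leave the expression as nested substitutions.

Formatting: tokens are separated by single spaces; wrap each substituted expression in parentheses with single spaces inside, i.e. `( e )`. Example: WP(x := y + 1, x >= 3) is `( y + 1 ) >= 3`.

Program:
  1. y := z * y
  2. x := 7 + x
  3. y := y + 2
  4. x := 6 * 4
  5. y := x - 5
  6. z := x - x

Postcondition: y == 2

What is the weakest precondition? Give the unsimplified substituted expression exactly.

Answer: ( ( 6 * 4 ) - 5 ) == 2

Derivation:
post: y == 2
stmt 6: z := x - x  -- replace 0 occurrence(s) of z with (x - x)
  => y == 2
stmt 5: y := x - 5  -- replace 1 occurrence(s) of y with (x - 5)
  => ( x - 5 ) == 2
stmt 4: x := 6 * 4  -- replace 1 occurrence(s) of x with (6 * 4)
  => ( ( 6 * 4 ) - 5 ) == 2
stmt 3: y := y + 2  -- replace 0 occurrence(s) of y with (y + 2)
  => ( ( 6 * 4 ) - 5 ) == 2
stmt 2: x := 7 + x  -- replace 0 occurrence(s) of x with (7 + x)
  => ( ( 6 * 4 ) - 5 ) == 2
stmt 1: y := z * y  -- replace 0 occurrence(s) of y with (z * y)
  => ( ( 6 * 4 ) - 5 ) == 2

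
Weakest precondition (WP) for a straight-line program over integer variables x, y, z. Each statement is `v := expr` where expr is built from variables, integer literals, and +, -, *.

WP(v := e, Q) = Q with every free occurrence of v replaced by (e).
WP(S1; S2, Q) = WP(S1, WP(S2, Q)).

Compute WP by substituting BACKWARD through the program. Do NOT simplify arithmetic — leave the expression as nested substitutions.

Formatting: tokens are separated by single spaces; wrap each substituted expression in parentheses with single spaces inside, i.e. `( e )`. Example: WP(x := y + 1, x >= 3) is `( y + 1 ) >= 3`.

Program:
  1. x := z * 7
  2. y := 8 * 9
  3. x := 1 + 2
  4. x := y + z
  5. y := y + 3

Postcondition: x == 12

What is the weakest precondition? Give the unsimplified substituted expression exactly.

post: x == 12
stmt 5: y := y + 3  -- replace 0 occurrence(s) of y with (y + 3)
  => x == 12
stmt 4: x := y + z  -- replace 1 occurrence(s) of x with (y + z)
  => ( y + z ) == 12
stmt 3: x := 1 + 2  -- replace 0 occurrence(s) of x with (1 + 2)
  => ( y + z ) == 12
stmt 2: y := 8 * 9  -- replace 1 occurrence(s) of y with (8 * 9)
  => ( ( 8 * 9 ) + z ) == 12
stmt 1: x := z * 7  -- replace 0 occurrence(s) of x with (z * 7)
  => ( ( 8 * 9 ) + z ) == 12

Answer: ( ( 8 * 9 ) + z ) == 12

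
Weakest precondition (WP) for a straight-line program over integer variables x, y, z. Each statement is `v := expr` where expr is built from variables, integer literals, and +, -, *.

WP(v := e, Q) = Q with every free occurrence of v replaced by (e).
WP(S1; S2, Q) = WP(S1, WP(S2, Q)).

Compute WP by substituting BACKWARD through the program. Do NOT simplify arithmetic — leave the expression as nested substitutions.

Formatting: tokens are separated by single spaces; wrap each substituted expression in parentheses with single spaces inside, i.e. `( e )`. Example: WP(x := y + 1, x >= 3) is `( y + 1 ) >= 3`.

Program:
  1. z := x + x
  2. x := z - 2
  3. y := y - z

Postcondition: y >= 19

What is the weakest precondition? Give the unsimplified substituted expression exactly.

post: y >= 19
stmt 3: y := y - z  -- replace 1 occurrence(s) of y with (y - z)
  => ( y - z ) >= 19
stmt 2: x := z - 2  -- replace 0 occurrence(s) of x with (z - 2)
  => ( y - z ) >= 19
stmt 1: z := x + x  -- replace 1 occurrence(s) of z with (x + x)
  => ( y - ( x + x ) ) >= 19

Answer: ( y - ( x + x ) ) >= 19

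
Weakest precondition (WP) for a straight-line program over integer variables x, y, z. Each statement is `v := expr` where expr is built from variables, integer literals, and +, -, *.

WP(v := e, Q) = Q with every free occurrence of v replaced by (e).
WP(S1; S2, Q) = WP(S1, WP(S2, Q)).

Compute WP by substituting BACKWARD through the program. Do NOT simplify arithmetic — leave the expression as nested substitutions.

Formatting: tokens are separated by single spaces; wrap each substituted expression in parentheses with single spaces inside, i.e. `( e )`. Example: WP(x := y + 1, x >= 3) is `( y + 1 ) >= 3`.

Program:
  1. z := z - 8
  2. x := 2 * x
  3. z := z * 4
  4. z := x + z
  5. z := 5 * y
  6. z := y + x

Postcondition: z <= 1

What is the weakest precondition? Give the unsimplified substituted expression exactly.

Answer: ( y + ( 2 * x ) ) <= 1

Derivation:
post: z <= 1
stmt 6: z := y + x  -- replace 1 occurrence(s) of z with (y + x)
  => ( y + x ) <= 1
stmt 5: z := 5 * y  -- replace 0 occurrence(s) of z with (5 * y)
  => ( y + x ) <= 1
stmt 4: z := x + z  -- replace 0 occurrence(s) of z with (x + z)
  => ( y + x ) <= 1
stmt 3: z := z * 4  -- replace 0 occurrence(s) of z with (z * 4)
  => ( y + x ) <= 1
stmt 2: x := 2 * x  -- replace 1 occurrence(s) of x with (2 * x)
  => ( y + ( 2 * x ) ) <= 1
stmt 1: z := z - 8  -- replace 0 occurrence(s) of z with (z - 8)
  => ( y + ( 2 * x ) ) <= 1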